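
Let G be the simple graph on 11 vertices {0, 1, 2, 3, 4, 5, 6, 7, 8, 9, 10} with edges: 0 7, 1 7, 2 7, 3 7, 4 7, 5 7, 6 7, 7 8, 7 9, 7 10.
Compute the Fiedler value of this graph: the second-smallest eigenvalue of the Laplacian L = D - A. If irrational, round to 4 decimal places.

With the vertex order [0, 1, 2, 3, 4, 5, 6, 7, 8, 9, 10], the degrees are [1, 1, 1, 1, 1, 1, 1, 10, 1, 1, 1], giving D = diag(1, 1, 1, 1, 1, 1, 1, 10, 1, 1, 1) and L = D - A. Computing the eigenvalues of L and sorting gives [0, 1, 1, 1, 1, 1, 1, 1, 1, 1, 11]. The Fiedler value lambda_2 = 1 is strictly positive, so the graph is connected.

1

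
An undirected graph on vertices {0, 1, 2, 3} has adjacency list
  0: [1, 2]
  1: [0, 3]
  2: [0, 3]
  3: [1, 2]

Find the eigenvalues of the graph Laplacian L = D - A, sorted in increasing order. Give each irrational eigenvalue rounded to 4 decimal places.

With the vertex order [0, 1, 2, 3], the degrees are [2, 2, 2, 2], giving D = diag(2, 2, 2, 2) and L = D - A. L is symmetric positive semidefinite, so every eigenvalue is real and nonnegative. The eigenvalues sum to 8, which equals trace(L) = 2|E|.

[0, 2, 2, 4]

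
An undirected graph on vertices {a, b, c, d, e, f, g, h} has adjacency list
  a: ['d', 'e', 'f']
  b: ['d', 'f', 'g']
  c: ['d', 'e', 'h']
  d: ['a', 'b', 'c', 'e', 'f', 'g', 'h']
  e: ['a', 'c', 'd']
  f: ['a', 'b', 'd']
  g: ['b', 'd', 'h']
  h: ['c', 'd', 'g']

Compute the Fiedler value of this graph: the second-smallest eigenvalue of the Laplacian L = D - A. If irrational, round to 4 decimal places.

1.7530

Reading degrees in the order [a, b, c, d, e, f, g, h] gives [3, 3, 3, 7, 3, 3, 3, 3]; set D = diag(3, 3, 3, 7, 3, 3, 3, 3) and form L = D - A. The sorted Laplacian eigenvalues are [0, 1.7530, 1.7530, 3.4450, 3.4450, 4.8019, 4.8019, 8]; the algebraic connectivity is the second entry, 1.7530. The eigenvalues sum to 28, which equals trace(L) = 2|E|. There is one zero in the spectrum, matching the 1 component.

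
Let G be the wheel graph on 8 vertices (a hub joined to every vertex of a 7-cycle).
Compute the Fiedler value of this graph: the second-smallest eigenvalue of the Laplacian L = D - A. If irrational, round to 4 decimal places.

The graph has 8 vertices and degree multiset [7, 3, 3, 3, 3, 3, 3, 3]; D is the diagonal matrix of degrees and L = D - A. The smallest Laplacian eigenvalue is always 0. The next one, lambda_2 = 1.7530, measures how hard the graph is to disconnect: larger values mean better connectivity. The eigenvalues sum to 28, which equals trace(L) = 2|E|.

1.7530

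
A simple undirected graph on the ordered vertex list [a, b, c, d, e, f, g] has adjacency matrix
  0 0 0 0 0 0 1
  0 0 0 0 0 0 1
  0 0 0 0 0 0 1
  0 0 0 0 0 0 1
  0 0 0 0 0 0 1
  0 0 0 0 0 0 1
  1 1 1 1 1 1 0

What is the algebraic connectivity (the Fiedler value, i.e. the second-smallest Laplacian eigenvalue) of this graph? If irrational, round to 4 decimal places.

With the vertex order [a, b, c, d, e, f, g], the degrees are [1, 1, 1, 1, 1, 1, 6], giving D = diag(1, 1, 1, 1, 1, 1, 6) and L = D - A. The smallest Laplacian eigenvalue is always 0. The next one, lambda_2 = 1, measures how hard the graph is to disconnect: larger values mean better connectivity.

1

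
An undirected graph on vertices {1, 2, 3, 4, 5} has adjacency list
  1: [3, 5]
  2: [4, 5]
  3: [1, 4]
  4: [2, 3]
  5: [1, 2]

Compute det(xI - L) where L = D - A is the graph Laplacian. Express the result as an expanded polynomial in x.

x^5 - 10x^4 + 35x^3 - 50x^2 + 25x

Each diagonal entry of L is the vertex degree and each off-diagonal entry is -1 where an edge is present, 0 otherwise; in the order [1, 2, 3, 4, 5] the diagonal is [2, 2, 2, 2, 2]. L has integer entries, so p(x) = det(xI - L) has integer coefficients. Expanding the determinant yields x^5 - 10x^4 + 35x^3 - 50x^2 + 25x. Since p(0) = det(-L) = 0, x divides p(x).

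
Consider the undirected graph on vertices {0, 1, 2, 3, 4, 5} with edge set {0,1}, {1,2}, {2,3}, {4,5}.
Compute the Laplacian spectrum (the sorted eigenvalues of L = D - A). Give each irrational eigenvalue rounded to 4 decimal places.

[0, 0, 0.5858, 2, 2, 3.4142]

Reading degrees in the order [0, 1, 2, 3, 4, 5] gives [1, 2, 2, 1, 1, 1]; set D = diag(1, 2, 2, 1, 1, 1) and form L = D - A. The multiplicity of 0 as a Laplacian eigenvalue equals the number of connected components. The 2 zero eigenvalues correspond to the 2 connected components.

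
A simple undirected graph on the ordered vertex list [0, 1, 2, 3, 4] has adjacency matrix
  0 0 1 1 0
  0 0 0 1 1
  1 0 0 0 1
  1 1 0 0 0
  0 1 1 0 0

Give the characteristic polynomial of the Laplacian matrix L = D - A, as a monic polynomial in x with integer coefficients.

x^5 - 10x^4 + 35x^3 - 50x^2 + 25x

Reading degrees in the order [0, 1, 2, 3, 4] gives [2, 2, 2, 2, 2]; set D = diag(2, 2, 2, 2, 2) and form L = D - A. L has integer entries, so p(x) = det(xI - L) has integer coefficients. Expanding the determinant yields x^5 - 10x^4 + 35x^3 - 50x^2 + 25x. The constant term is 0 because L is singular (the all-ones vector lies in its kernel). The largest eigenvalue, 3.6180, is at most the vertex count 5.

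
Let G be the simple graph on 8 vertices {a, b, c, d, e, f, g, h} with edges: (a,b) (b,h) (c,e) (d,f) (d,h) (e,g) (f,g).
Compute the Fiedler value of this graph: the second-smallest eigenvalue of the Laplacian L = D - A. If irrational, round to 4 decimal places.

0.1522

Each diagonal entry of L is the vertex degree and each off-diagonal entry is -1 where an edge is present, 0 otherwise; in the order [a, b, c, d, e, f, g, h] the diagonal is [1, 2, 1, 2, 2, 2, 2, 2]. The sorted Laplacian eigenvalues are [0, 0.1522, 0.5858, 1.2346, 2, 2.7654, 3.4142, 3.8478]; the algebraic connectivity is the second entry, 0.1522.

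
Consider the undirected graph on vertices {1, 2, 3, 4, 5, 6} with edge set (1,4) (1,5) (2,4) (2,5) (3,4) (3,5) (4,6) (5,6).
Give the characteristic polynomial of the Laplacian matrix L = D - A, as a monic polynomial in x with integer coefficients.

x^6 - 16x^5 + 96x^4 - 272x^3 + 368x^2 - 192x

With the vertex order [1, 2, 3, 4, 5, 6], the degrees are [2, 2, 2, 4, 4, 2], giving D = diag(2, 2, 2, 4, 4, 2) and L = D - A. The eigenvalues of L are [0, 2, 2, 2, 4, 6]; the characteristic polynomial is the product of (x - lambda_i), which multiplies out to x^6 - 16x^5 + 96x^4 - 272x^3 + 368x^2 - 192x. The coefficient of x^5 equals -trace(L) = -16, matching the sum of degrees. The largest eigenvalue, 6, is at most the vertex count 6.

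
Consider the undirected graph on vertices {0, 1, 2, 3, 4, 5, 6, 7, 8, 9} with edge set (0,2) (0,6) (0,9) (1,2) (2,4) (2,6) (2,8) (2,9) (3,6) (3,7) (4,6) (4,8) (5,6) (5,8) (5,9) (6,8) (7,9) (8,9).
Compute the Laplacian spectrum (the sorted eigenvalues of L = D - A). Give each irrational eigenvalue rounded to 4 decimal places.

Each diagonal entry of L is the vertex degree and each off-diagonal entry is -1 where an edge is present, 0 otherwise; in the order [0, 1, 2, 3, 4, 5, 6, 7, 8, 9] the diagonal is [3, 1, 6, 2, 3, 3, 6, 2, 5, 5]. The multiplicity of 0 as a Laplacian eigenvalue equals the number of connected components. The single zero eigenvalue shows the graph is connected. There is one zero in the spectrum, matching the 1 component. The largest eigenvalue, 7.6420, is at most the vertex count 10.

[0, 0.8306, 1.2580, 2.4811, 2.7456, 2.9003, 5.1701, 6.0671, 6.9052, 7.6420]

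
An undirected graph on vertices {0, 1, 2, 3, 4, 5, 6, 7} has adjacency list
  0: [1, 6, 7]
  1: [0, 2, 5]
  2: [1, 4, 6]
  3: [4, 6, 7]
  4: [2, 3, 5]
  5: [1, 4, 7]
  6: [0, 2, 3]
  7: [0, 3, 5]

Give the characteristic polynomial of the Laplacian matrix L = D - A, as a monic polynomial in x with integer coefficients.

Each diagonal entry of L is the vertex degree and each off-diagonal entry is -1 where an edge is present, 0 otherwise; in the order [0, 1, 2, 3, 4, 5, 6, 7] the diagonal is [3, 3, 3, 3, 3, 3, 3, 3]. Computing det(xI - L) by cofactor expansion (or equivalently via sum-over-permutations) gives x^8 - 24x^7 + 240x^6 - 1296x^5 + 4080x^4 - 7488x^3 + 7424x^2 - 3072x. Since p(0) = det(-L) = 0, x divides p(x). There is one zero in the spectrum, matching the 1 component.

x^8 - 24x^7 + 240x^6 - 1296x^5 + 4080x^4 - 7488x^3 + 7424x^2 - 3072x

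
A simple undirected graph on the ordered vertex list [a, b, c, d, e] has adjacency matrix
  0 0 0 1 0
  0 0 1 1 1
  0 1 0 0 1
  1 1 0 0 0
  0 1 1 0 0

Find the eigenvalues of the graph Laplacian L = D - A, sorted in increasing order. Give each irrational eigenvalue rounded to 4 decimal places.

[0, 0.5188, 2.3111, 3, 4.1701]

Each diagonal entry of L is the vertex degree and each off-diagonal entry is -1 where an edge is present, 0 otherwise; in the order [a, b, c, d, e] the diagonal is [1, 3, 2, 2, 2]. L is symmetric positive semidefinite, so every eigenvalue is real and nonnegative.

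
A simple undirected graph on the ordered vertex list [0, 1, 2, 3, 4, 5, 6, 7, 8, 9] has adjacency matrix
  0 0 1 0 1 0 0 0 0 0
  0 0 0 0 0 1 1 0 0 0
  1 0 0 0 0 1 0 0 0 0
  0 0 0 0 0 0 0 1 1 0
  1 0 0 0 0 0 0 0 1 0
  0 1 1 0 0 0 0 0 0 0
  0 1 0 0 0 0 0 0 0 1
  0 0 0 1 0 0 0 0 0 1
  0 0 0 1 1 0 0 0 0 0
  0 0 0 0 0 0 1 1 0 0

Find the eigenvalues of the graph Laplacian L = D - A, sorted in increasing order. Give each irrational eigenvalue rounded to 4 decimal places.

[0, 0.3820, 0.3820, 1.3820, 1.3820, 2.6180, 2.6180, 3.6180, 3.6180, 4]

Each diagonal entry of L is the vertex degree and each off-diagonal entry is -1 where an edge is present, 0 otherwise; in the order [0, 1, 2, 3, 4, 5, 6, 7, 8, 9] the diagonal is [2, 2, 2, 2, 2, 2, 2, 2, 2, 2]. The multiplicity of 0 as a Laplacian eigenvalue equals the number of connected components. The single zero eigenvalue shows the graph is connected. There is one zero in the spectrum, matching the 1 component.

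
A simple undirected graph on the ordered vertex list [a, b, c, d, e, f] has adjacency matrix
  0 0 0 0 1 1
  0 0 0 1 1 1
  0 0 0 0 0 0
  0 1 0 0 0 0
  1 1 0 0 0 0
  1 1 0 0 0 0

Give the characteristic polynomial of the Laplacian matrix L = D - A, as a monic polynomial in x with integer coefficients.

x^6 - 10x^5 + 34x^4 - 46x^3 + 20x^2

With the vertex order [a, b, c, d, e, f], the degrees are [2, 3, 0, 1, 2, 2], giving D = diag(2, 3, 0, 1, 2, 2) and L = D - A. L has integer entries, so p(x) = det(xI - L) has integer coefficients. Expanding the determinant yields x^6 - 10x^5 + 34x^4 - 46x^3 + 20x^2. The coefficient of x^5 equals -trace(L) = -10, matching the sum of degrees. There are 2 zeros in the spectrum, matching the 2 components.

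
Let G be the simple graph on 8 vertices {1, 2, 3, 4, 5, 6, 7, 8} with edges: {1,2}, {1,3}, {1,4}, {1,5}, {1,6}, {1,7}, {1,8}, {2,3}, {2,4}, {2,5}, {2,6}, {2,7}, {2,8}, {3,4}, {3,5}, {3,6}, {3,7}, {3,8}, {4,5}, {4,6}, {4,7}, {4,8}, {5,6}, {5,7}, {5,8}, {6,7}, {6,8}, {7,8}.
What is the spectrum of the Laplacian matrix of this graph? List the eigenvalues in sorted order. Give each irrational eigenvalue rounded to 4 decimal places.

[0, 8, 8, 8, 8, 8, 8, 8]

Reading degrees in the order [1, 2, 3, 4, 5, 6, 7, 8] gives [7, 7, 7, 7, 7, 7, 7, 7]; set D = diag(7, 7, 7, 7, 7, 7, 7, 7) and form L = D - A. Diagonalising L (or applying a numerical eigensolver to the 8x8 matrix) gives the spectrum above. The largest eigenvalue, 8, is at most the vertex count 8. By the matrix-tree theorem the graph has (1/8) * product of the nonzero eigenvalues = 262144 spanning trees.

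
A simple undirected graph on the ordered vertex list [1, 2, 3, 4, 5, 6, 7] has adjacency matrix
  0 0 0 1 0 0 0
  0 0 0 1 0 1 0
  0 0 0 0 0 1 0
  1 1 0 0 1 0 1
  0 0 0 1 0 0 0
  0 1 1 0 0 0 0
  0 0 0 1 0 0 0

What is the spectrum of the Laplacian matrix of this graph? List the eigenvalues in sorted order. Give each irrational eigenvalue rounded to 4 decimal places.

[0, 0.2955, 1, 1, 1.4911, 3.1169, 5.0965]

Each diagonal entry of L is the vertex degree and each off-diagonal entry is -1 where an edge is present, 0 otherwise; in the order [1, 2, 3, 4, 5, 6, 7] the diagonal is [1, 2, 1, 4, 1, 2, 1]. L is symmetric positive semidefinite, so every eigenvalue is real and nonnegative. The eigenvalues sum to 12, which equals trace(L) = 2|E|. The largest eigenvalue, 5.0965, is at most the vertex count 7.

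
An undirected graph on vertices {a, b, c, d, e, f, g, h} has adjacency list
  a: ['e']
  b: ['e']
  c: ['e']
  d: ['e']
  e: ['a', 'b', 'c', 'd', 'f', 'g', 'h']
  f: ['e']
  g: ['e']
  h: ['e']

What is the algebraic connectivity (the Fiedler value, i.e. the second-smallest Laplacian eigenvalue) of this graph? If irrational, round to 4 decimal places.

1

With the vertex order [a, b, c, d, e, f, g, h], the degrees are [1, 1, 1, 1, 7, 1, 1, 1], giving D = diag(1, 1, 1, 1, 7, 1, 1, 1) and L = D - A. The smallest Laplacian eigenvalue is always 0. The next one, lambda_2 = 1, measures how hard the graph is to disconnect: larger values mean better connectivity. The largest eigenvalue, 8, is at most the vertex count 8. The eigenvalues sum to 14, which equals trace(L) = 2|E|.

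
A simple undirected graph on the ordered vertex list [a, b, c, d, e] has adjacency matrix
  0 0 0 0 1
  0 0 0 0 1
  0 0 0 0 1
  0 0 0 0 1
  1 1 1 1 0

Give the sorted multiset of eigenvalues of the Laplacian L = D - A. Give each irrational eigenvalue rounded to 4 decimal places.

[0, 1, 1, 1, 5]

With the vertex order [a, b, c, d, e], the degrees are [1, 1, 1, 1, 4], giving D = diag(1, 1, 1, 1, 4) and L = D - A. The multiplicity of 0 as a Laplacian eigenvalue equals the number of connected components. The single zero eigenvalue shows the graph is connected. The largest eigenvalue, 5, is at most the vertex count 5.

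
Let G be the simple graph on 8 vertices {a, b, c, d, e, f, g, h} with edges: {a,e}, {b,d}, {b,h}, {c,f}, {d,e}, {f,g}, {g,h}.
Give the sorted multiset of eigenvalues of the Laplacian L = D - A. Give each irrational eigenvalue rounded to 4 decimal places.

With the vertex order [a, b, c, d, e, f, g, h], the degrees are [1, 2, 1, 2, 2, 2, 2, 2], giving D = diag(1, 2, 1, 2, 2, 2, 2, 2) and L = D - A. The multiplicity of 0 as a Laplacian eigenvalue equals the number of connected components. The single zero eigenvalue shows the graph is connected.

[0, 0.1522, 0.5858, 1.2346, 2, 2.7654, 3.4142, 3.8478]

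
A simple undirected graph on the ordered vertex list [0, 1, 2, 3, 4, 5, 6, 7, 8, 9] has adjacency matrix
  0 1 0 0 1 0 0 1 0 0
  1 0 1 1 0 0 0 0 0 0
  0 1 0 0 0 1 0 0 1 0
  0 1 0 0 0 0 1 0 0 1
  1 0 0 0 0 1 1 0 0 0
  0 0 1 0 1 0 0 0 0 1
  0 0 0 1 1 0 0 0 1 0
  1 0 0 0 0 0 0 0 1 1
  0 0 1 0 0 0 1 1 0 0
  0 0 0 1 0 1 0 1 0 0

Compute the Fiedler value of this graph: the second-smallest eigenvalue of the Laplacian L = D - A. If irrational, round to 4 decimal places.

Reading degrees in the order [0, 1, 2, 3, 4, 5, 6, 7, 8, 9] gives [3, 3, 3, 3, 3, 3, 3, 3, 3, 3]; set D = diag(3, 3, 3, 3, 3, 3, 3, 3, 3, 3) and form L = D - A. The sorted Laplacian eigenvalues are [0, 2, 2, 2, 2, 2, 5, 5, 5, 5]; the algebraic connectivity is the second entry, 2. There is one zero in the spectrum, matching the 1 component. By the matrix-tree theorem the graph has (1/10) * product of the nonzero eigenvalues = 2000 spanning trees.

2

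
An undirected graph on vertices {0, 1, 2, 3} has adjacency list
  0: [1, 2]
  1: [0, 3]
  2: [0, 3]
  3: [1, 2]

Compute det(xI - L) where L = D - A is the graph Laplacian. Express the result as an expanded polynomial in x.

Reading degrees in the order [0, 1, 2, 3] gives [2, 2, 2, 2]; set D = diag(2, 2, 2, 2) and form L = D - A. The eigenvalues of L are [0, 2, 2, 4]; the characteristic polynomial is the product of (x - lambda_i), which multiplies out to x^4 - 8x^3 + 20x^2 - 16x. The constant term is 0 because L is singular (the all-ones vector lies in its kernel). The eigenvalues sum to 8, which equals trace(L) = 2|E|.

x^4 - 8x^3 + 20x^2 - 16x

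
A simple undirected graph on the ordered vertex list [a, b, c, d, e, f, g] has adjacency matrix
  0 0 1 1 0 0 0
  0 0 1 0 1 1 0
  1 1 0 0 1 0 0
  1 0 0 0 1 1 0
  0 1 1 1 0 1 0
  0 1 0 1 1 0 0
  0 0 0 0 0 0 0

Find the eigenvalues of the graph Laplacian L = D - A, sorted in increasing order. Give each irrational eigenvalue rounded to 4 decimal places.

With the vertex order [a, b, c, d, e, f, g], the degrees are [2, 3, 3, 3, 4, 3, 0], giving D = diag(2, 3, 3, 3, 4, 3, 0) and L = D - A. The multiplicity of 0 as a Laplacian eigenvalue equals the number of connected components. The 2 zero eigenvalues correspond to the 2 connected components. The largest eigenvalue, 5.3028, is at most the vertex count 7.

[0, 0, 1.6972, 2.3820, 4, 4.6180, 5.3028]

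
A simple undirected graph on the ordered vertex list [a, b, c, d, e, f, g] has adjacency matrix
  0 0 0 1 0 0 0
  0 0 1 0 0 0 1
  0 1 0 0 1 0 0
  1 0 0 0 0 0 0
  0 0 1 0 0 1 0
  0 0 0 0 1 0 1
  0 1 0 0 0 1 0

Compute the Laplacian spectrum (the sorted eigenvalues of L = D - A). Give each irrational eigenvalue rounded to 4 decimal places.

[0, 0, 1.3820, 1.3820, 2, 3.6180, 3.6180]

With the vertex order [a, b, c, d, e, f, g], the degrees are [1, 2, 2, 1, 2, 2, 2], giving D = diag(1, 2, 2, 1, 2, 2, 2) and L = D - A. Since every row of L sums to 0, the all-ones vector is in the kernel and 0 is an eigenvalue. The 2 zero eigenvalues correspond to the 2 connected components. The largest eigenvalue, 3.6180, is at most the vertex count 7. There are 2 zeros in the spectrum, matching the 2 components.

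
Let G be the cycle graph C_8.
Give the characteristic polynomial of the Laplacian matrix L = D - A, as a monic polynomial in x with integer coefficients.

The graph has 8 vertices and degree multiset [2, 2, 2, 2, 2, 2, 2, 2]; D is the diagonal matrix of degrees and L = D - A. Computing det(xI - L) by cofactor expansion (or equivalently via sum-over-permutations) gives x^8 - 16x^7 + 104x^6 - 352x^5 + 660x^4 - 672x^3 + 336x^2 - 64x. The coefficient of x^7 equals -trace(L) = -16, matching the sum of degrees. By the matrix-tree theorem the graph has (1/8) * product of the nonzero eigenvalues = 8 spanning trees. The eigenvalues sum to 16, which equals trace(L) = 2|E|.

x^8 - 16x^7 + 104x^6 - 352x^5 + 660x^4 - 672x^3 + 336x^2 - 64x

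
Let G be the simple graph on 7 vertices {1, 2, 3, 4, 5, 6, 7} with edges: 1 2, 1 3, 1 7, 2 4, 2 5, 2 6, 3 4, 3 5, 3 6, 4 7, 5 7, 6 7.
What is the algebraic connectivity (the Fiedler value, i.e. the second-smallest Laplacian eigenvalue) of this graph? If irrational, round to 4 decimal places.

3

With the vertex order [1, 2, 3, 4, 5, 6, 7], the degrees are [3, 4, 4, 3, 3, 3, 4], giving D = diag(3, 4, 4, 3, 3, 3, 4) and L = D - A. Computing the eigenvalues of L and sorting gives [0, 3, 3, 3, 4, 4, 7]. The Fiedler value lambda_2 = 3 is strictly positive, so the graph is connected. The eigenvalues sum to 24, which equals trace(L) = 2|E|. The largest eigenvalue, 7, is at most the vertex count 7.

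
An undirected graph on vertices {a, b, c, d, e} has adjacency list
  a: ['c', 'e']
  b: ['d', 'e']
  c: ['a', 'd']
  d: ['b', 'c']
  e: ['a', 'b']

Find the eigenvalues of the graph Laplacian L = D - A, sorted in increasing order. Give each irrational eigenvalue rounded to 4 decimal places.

With the vertex order [a, b, c, d, e], the degrees are [2, 2, 2, 2, 2], giving D = diag(2, 2, 2, 2, 2) and L = D - A. L is symmetric positive semidefinite, so every eigenvalue is real and nonnegative. The single zero eigenvalue shows the graph is connected.

[0, 1.3820, 1.3820, 3.6180, 3.6180]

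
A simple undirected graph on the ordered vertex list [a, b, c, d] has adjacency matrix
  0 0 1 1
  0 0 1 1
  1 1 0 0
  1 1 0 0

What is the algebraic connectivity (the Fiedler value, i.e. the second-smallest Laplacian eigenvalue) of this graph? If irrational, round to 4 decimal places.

2

Each diagonal entry of L is the vertex degree and each off-diagonal entry is -1 where an edge is present, 0 otherwise; in the order [a, b, c, d] the diagonal is [2, 2, 2, 2]. The sorted Laplacian eigenvalues are [0, 2, 2, 4]; the algebraic connectivity is the second entry, 2. The largest eigenvalue, 4, is at most the vertex count 4. The eigenvalues sum to 8, which equals trace(L) = 2|E|.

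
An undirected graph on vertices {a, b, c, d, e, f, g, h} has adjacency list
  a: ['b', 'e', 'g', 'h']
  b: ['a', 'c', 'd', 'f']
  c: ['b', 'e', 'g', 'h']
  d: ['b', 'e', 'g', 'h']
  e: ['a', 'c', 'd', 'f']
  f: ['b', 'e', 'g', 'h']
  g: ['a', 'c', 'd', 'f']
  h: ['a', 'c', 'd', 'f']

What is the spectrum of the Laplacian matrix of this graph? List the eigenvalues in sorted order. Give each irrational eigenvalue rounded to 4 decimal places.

[0, 4, 4, 4, 4, 4, 4, 8]

Reading degrees in the order [a, b, c, d, e, f, g, h] gives [4, 4, 4, 4, 4, 4, 4, 4]; set D = diag(4, 4, 4, 4, 4, 4, 4, 4) and form L = D - A. The multiplicity of 0 as a Laplacian eigenvalue equals the number of connected components. By the matrix-tree theorem the graph has (1/8) * product of the nonzero eigenvalues = 4096 spanning trees. The largest eigenvalue, 8, is at most the vertex count 8.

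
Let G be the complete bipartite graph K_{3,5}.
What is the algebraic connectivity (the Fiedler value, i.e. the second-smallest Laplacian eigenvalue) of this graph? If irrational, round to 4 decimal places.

The graph has 8 vertices and degree multiset [5, 5, 5, 3, 3, 3, 3, 3]; D is the diagonal matrix of degrees and L = D - A. Computing the eigenvalues of L and sorting gives [0, 3, 3, 3, 3, 5, 5, 8]. The Fiedler value lambda_2 = 3 is strictly positive, so the graph is connected. There is one zero in the spectrum, matching the 1 component.

3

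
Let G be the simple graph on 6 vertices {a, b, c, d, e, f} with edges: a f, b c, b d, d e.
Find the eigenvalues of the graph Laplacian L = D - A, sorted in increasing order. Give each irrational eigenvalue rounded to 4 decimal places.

With the vertex order [a, b, c, d, e, f], the degrees are [1, 2, 1, 2, 1, 1], giving D = diag(1, 2, 1, 2, 1, 1) and L = D - A. Since every row of L sums to 0, the all-ones vector is in the kernel and 0 is an eigenvalue. The 2 zero eigenvalues correspond to the 2 connected components. There are 2 zeros in the spectrum, matching the 2 components. The largest eigenvalue, 3.4142, is at most the vertex count 6.

[0, 0, 0.5858, 2, 2, 3.4142]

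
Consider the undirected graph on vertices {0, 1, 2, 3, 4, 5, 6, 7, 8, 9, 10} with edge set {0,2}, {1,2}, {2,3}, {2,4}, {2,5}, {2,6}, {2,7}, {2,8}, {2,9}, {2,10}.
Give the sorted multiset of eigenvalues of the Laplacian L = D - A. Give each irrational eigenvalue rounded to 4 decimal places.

Each diagonal entry of L is the vertex degree and each off-diagonal entry is -1 where an edge is present, 0 otherwise; in the order [0, 1, 2, 3, 4, 5, 6, 7, 8, 9, 10] the diagonal is [1, 1, 10, 1, 1, 1, 1, 1, 1, 1, 1]. L is symmetric positive semidefinite, so every eigenvalue is real and nonnegative. The eigenvalues sum to 20, which equals trace(L) = 2|E|.

[0, 1, 1, 1, 1, 1, 1, 1, 1, 1, 11]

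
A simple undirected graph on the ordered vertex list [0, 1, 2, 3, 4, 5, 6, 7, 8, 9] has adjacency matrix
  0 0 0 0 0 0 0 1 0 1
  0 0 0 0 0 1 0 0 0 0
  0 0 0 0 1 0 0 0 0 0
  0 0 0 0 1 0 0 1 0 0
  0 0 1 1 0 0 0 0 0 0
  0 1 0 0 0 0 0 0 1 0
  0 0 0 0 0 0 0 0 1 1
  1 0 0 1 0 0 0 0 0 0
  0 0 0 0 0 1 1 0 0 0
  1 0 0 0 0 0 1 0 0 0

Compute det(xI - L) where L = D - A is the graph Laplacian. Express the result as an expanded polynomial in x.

x^10 - 18x^9 + 136x^8 - 560x^7 + 1365x^6 - 2002x^5 + 1716x^4 - 792x^3 + 165x^2 - 10x

Each diagonal entry of L is the vertex degree and each off-diagonal entry is -1 where an edge is present, 0 otherwise; in the order [0, 1, 2, 3, 4, 5, 6, 7, 8, 9] the diagonal is [2, 1, 1, 2, 2, 2, 2, 2, 2, 2]. Computing det(xI - L) by cofactor expansion (or equivalently via sum-over-permutations) gives x^10 - 18x^9 + 136x^8 - 560x^7 + 1365x^6 - 2002x^5 + 1716x^4 - 792x^3 + 165x^2 - 10x. The coefficient of x^9 equals -trace(L) = -18, matching the sum of degrees. The largest eigenvalue, 3.9021, is at most the vertex count 10. There is one zero in the spectrum, matching the 1 component.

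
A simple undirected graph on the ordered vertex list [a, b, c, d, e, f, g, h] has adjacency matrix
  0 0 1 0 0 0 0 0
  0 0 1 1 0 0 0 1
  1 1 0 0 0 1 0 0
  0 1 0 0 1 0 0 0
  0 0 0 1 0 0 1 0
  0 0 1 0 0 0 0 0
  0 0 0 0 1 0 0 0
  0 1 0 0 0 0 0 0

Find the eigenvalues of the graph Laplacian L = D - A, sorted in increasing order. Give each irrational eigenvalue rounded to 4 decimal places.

[0, 0.2243, 0.5858, 1, 1.4108, 2.7237, 3.4142, 4.6412]

Each diagonal entry of L is the vertex degree and each off-diagonal entry is -1 where an edge is present, 0 otherwise; in the order [a, b, c, d, e, f, g, h] the diagonal is [1, 3, 3, 2, 2, 1, 1, 1]. Diagonalising L (or applying a numerical eigensolver to the 8x8 matrix) gives the spectrum above.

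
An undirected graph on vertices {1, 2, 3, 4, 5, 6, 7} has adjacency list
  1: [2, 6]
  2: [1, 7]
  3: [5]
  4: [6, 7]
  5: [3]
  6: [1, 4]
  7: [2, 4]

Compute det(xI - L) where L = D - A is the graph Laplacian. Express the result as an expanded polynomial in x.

x^7 - 12x^6 + 55x^5 - 120x^4 + 125x^3 - 50x^2

Each diagonal entry of L is the vertex degree and each off-diagonal entry is -1 where an edge is present, 0 otherwise; in the order [1, 2, 3, 4, 5, 6, 7] the diagonal is [2, 2, 1, 2, 1, 2, 2]. Computing det(xI - L) by cofactor expansion (or equivalently via sum-over-permutations) gives x^7 - 12x^6 + 55x^5 - 120x^4 + 125x^3 - 50x^2. Since p(0) = det(-L) = 0, x divides p(x). There are 2 zeros in the spectrum, matching the 2 components.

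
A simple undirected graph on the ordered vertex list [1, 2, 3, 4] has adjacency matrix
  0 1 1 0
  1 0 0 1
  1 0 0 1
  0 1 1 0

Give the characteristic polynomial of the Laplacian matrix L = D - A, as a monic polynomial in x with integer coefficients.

With the vertex order [1, 2, 3, 4], the degrees are [2, 2, 2, 2], giving D = diag(2, 2, 2, 2) and L = D - A. L has integer entries, so p(x) = det(xI - L) has integer coefficients. Expanding the determinant yields x^4 - 8x^3 + 20x^2 - 16x. The coefficient of x^3 equals -trace(L) = -8, matching the sum of degrees. The eigenvalues sum to 8, which equals trace(L) = 2|E|.

x^4 - 8x^3 + 20x^2 - 16x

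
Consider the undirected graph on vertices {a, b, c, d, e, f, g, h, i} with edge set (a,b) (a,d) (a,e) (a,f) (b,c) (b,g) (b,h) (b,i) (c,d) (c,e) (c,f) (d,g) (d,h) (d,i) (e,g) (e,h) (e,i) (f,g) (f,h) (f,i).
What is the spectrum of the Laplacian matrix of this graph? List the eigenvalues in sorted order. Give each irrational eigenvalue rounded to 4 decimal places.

[0, 4, 4, 4, 4, 5, 5, 5, 9]

Reading degrees in the order [a, b, c, d, e, f, g, h, i] gives [4, 5, 4, 5, 5, 5, 4, 4, 4]; set D = diag(4, 5, 4, 5, 5, 5, 4, 4, 4) and form L = D - A. Since every row of L sums to 0, the all-ones vector is in the kernel and 0 is an eigenvalue. The single zero eigenvalue shows the graph is connected. The largest eigenvalue, 9, is at most the vertex count 9.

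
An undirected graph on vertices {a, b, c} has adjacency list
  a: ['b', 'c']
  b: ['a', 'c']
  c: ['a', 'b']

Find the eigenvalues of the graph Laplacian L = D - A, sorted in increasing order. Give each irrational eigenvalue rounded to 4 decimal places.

[0, 3, 3]

Each diagonal entry of L is the vertex degree and each off-diagonal entry is -1 where an edge is present, 0 otherwise; in the order [a, b, c] the diagonal is [2, 2, 2]. Diagonalising L (or applying a numerical eigensolver to the 3x3 matrix) gives the spectrum above. The eigenvalues sum to 6, which equals trace(L) = 2|E|. There is one zero in the spectrum, matching the 1 component.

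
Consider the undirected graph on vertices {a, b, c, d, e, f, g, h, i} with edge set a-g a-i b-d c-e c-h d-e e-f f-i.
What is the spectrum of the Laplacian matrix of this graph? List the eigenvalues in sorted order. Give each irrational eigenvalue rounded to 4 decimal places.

[0, 0.1708, 0.3820, 0.8503, 1.6761, 2.4165, 2.6180, 3.4421, 4.4442]

Reading degrees in the order [a, b, c, d, e, f, g, h, i] gives [2, 1, 2, 2, 3, 2, 1, 1, 2]; set D = diag(2, 1, 2, 2, 3, 2, 1, 1, 2) and form L = D - A. Diagonalising L (or applying a numerical eigensolver to the 9x9 matrix) gives the spectrum above. The single zero eigenvalue shows the graph is connected. The eigenvalues sum to 16, which equals trace(L) = 2|E|.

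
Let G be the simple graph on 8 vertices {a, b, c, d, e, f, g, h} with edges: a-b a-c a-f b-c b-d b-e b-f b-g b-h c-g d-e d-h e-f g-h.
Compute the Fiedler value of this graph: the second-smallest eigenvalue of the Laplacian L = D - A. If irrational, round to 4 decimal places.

1.7530

Reading degrees in the order [a, b, c, d, e, f, g, h] gives [3, 7, 3, 3, 3, 3, 3, 3]; set D = diag(3, 7, 3, 3, 3, 3, 3, 3) and form L = D - A. The sorted Laplacian eigenvalues are [0, 1.7530, 1.7530, 3.4450, 3.4450, 4.8019, 4.8019, 8]; the algebraic connectivity is the second entry, 1.7530.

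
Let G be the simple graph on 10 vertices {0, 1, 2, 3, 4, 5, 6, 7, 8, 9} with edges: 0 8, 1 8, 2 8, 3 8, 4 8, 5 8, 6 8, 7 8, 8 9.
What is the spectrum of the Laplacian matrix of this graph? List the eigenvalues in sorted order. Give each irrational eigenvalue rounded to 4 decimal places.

[0, 1, 1, 1, 1, 1, 1, 1, 1, 10]

Each diagonal entry of L is the vertex degree and each off-diagonal entry is -1 where an edge is present, 0 otherwise; in the order [0, 1, 2, 3, 4, 5, 6, 7, 8, 9] the diagonal is [1, 1, 1, 1, 1, 1, 1, 1, 9, 1]. L is symmetric positive semidefinite, so every eigenvalue is real and nonnegative.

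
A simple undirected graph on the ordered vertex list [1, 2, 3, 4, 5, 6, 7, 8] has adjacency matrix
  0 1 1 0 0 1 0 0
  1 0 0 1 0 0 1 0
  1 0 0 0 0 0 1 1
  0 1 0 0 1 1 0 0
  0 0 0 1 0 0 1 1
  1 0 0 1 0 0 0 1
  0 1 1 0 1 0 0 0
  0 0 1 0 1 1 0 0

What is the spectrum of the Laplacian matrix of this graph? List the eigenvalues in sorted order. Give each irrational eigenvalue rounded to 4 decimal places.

With the vertex order [1, 2, 3, 4, 5, 6, 7, 8], the degrees are [3, 3, 3, 3, 3, 3, 3, 3], giving D = diag(3, 3, 3, 3, 3, 3, 3, 3) and L = D - A. The multiplicity of 0 as a Laplacian eigenvalue equals the number of connected components. By the matrix-tree theorem the graph has (1/8) * product of the nonzero eigenvalues = 384 spanning trees.

[0, 2, 2, 2, 4, 4, 4, 6]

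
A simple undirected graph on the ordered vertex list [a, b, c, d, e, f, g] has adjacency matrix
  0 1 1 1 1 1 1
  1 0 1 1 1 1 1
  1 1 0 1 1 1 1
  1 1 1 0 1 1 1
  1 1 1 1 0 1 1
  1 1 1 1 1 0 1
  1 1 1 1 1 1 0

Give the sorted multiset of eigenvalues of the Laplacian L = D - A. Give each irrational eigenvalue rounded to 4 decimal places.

Reading degrees in the order [a, b, c, d, e, f, g] gives [6, 6, 6, 6, 6, 6, 6]; set D = diag(6, 6, 6, 6, 6, 6, 6) and form L = D - A. Diagonalising L (or applying a numerical eigensolver to the 7x7 matrix) gives the spectrum above. The eigenvalues sum to 42, which equals trace(L) = 2|E|. There is one zero in the spectrum, matching the 1 component.

[0, 7, 7, 7, 7, 7, 7]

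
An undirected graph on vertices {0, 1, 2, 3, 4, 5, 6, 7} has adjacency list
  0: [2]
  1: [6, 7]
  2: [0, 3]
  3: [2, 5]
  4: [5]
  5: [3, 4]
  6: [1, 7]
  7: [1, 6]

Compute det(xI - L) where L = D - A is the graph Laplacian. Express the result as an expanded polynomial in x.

Reading degrees in the order [0, 1, 2, 3, 4, 5, 6, 7] gives [1, 2, 2, 2, 1, 2, 2, 2]; set D = diag(1, 2, 2, 2, 1, 2, 2, 2) and form L = D - A. L has integer entries, so p(x) = det(xI - L) has integer coefficients. Expanding the determinant yields x^8 - 14x^7 + 78x^6 - 218x^5 + 314x^4 - 210x^3 + 45x^2. The coefficient of x^7 equals -trace(L) = -14, matching the sum of degrees. There are 2 zeros in the spectrum, matching the 2 components. The eigenvalues sum to 14, which equals trace(L) = 2|E|.

x^8 - 14x^7 + 78x^6 - 218x^5 + 314x^4 - 210x^3 + 45x^2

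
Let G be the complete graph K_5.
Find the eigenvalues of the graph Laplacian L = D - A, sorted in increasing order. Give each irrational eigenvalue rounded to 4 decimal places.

The graph has 5 vertices and degree multiset [4, 4, 4, 4, 4]; D is the diagonal matrix of degrees and L = D - A. L is symmetric positive semidefinite, so every eigenvalue is real and nonnegative.

[0, 5, 5, 5, 5]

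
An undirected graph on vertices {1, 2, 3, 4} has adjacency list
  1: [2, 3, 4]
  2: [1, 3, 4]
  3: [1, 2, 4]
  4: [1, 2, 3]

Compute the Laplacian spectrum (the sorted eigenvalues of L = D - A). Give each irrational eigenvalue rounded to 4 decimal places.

With the vertex order [1, 2, 3, 4], the degrees are [3, 3, 3, 3], giving D = diag(3, 3, 3, 3) and L = D - A. Diagonalising L (or applying a numerical eigensolver to the 4x4 matrix) gives the spectrum above. The largest eigenvalue, 4, is at most the vertex count 4.

[0, 4, 4, 4]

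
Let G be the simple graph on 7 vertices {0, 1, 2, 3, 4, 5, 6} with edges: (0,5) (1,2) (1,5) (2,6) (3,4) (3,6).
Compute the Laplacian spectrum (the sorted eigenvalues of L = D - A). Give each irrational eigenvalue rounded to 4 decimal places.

Each diagonal entry of L is the vertex degree and each off-diagonal entry is -1 where an edge is present, 0 otherwise; in the order [0, 1, 2, 3, 4, 5, 6] the diagonal is [1, 2, 2, 2, 1, 2, 2]. L is symmetric positive semidefinite, so every eigenvalue is real and nonnegative. There is one zero in the spectrum, matching the 1 component.

[0, 0.1981, 0.7530, 1.5550, 2.4450, 3.2470, 3.8019]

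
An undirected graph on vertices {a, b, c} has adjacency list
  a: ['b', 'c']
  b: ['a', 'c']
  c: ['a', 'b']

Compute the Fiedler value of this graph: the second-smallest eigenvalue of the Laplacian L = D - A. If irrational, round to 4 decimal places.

3

With the vertex order [a, b, c], the degrees are [2, 2, 2], giving D = diag(2, 2, 2) and L = D - A. The sorted Laplacian eigenvalues are [0, 3, 3]; the algebraic connectivity is the second entry, 3. The largest eigenvalue, 3, is at most the vertex count 3.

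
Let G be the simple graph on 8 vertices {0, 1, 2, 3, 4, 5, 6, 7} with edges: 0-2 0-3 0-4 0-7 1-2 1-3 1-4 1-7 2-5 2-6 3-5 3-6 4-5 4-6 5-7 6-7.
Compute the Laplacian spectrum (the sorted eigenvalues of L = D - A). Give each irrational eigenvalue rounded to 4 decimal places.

Each diagonal entry of L is the vertex degree and each off-diagonal entry is -1 where an edge is present, 0 otherwise; in the order [0, 1, 2, 3, 4, 5, 6, 7] the diagonal is [4, 4, 4, 4, 4, 4, 4, 4]. Since every row of L sums to 0, the all-ones vector is in the kernel and 0 is an eigenvalue. There is one zero in the spectrum, matching the 1 component.

[0, 4, 4, 4, 4, 4, 4, 8]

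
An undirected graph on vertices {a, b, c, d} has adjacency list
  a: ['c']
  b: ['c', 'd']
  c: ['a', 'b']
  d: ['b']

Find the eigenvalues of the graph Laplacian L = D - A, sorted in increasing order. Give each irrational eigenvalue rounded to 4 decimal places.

[0, 0.5858, 2, 3.4142]

Each diagonal entry of L is the vertex degree and each off-diagonal entry is -1 where an edge is present, 0 otherwise; in the order [a, b, c, d] the diagonal is [1, 2, 2, 1]. L is symmetric positive semidefinite, so every eigenvalue is real and nonnegative. The single zero eigenvalue shows the graph is connected. The largest eigenvalue, 3.4142, is at most the vertex count 4. The eigenvalues sum to 6, which equals trace(L) = 2|E|.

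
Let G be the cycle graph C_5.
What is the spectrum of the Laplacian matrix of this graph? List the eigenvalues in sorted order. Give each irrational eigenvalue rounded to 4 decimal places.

The graph has 5 vertices and degree multiset [2, 2, 2, 2, 2]; D is the diagonal matrix of degrees and L = D - A. L is symmetric positive semidefinite, so every eigenvalue is real and nonnegative. The single zero eigenvalue shows the graph is connected. There is one zero in the spectrum, matching the 1 component. The eigenvalues sum to 10, which equals trace(L) = 2|E|.

[0, 1.3820, 1.3820, 3.6180, 3.6180]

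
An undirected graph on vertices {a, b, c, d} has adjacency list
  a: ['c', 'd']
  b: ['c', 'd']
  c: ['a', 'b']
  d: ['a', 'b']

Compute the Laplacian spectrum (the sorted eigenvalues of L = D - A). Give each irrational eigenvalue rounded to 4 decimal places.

[0, 2, 2, 4]

Reading degrees in the order [a, b, c, d] gives [2, 2, 2, 2]; set D = diag(2, 2, 2, 2) and form L = D - A. The multiplicity of 0 as a Laplacian eigenvalue equals the number of connected components. By the matrix-tree theorem the graph has (1/4) * product of the nonzero eigenvalues = 4 spanning trees.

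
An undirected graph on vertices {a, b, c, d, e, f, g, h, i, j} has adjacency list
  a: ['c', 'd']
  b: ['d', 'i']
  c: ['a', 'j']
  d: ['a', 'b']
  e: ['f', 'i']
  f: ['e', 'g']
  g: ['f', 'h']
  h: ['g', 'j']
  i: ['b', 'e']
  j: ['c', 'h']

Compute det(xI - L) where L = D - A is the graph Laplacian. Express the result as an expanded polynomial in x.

Each diagonal entry of L is the vertex degree and each off-diagonal entry is -1 where an edge is present, 0 otherwise; in the order [a, b, c, d, e, f, g, h, i, j] the diagonal is [2, 2, 2, 2, 2, 2, 2, 2, 2, 2]. Computing det(xI - L) by cofactor expansion (or equivalently via sum-over-permutations) gives x^10 - 20x^9 + 170x^8 - 800x^7 + 2275x^6 - 4004x^5 + 4290x^4 - 2640x^3 + 825x^2 - 100x. The constant term is 0 because L is singular (the all-ones vector lies in its kernel). The eigenvalues sum to 20, which equals trace(L) = 2|E|.

x^10 - 20x^9 + 170x^8 - 800x^7 + 2275x^6 - 4004x^5 + 4290x^4 - 2640x^3 + 825x^2 - 100x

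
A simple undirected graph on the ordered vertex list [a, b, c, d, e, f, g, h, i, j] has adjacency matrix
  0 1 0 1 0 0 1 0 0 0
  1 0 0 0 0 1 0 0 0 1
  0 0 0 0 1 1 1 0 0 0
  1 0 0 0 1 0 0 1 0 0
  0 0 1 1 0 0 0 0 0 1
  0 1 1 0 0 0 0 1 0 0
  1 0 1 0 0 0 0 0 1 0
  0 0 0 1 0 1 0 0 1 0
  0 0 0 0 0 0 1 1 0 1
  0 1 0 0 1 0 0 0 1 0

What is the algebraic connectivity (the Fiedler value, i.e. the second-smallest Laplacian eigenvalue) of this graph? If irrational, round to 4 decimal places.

2

Each diagonal entry of L is the vertex degree and each off-diagonal entry is -1 where an edge is present, 0 otherwise; in the order [a, b, c, d, e, f, g, h, i, j] the diagonal is [3, 3, 3, 3, 3, 3, 3, 3, 3, 3]. The sorted Laplacian eigenvalues are [0, 2, 2, 2, 2, 2, 5, 5, 5, 5]; the algebraic connectivity is the second entry, 2. By the matrix-tree theorem the graph has (1/10) * product of the nonzero eigenvalues = 2000 spanning trees. The eigenvalues sum to 30, which equals trace(L) = 2|E|.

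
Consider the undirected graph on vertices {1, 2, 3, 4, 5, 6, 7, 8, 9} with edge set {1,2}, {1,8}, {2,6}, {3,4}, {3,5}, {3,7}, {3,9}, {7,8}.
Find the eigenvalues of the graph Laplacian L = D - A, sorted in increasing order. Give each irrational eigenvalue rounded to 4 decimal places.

[0, 0.1487, 0.7169, 1, 1, 1.6629, 2.7405, 3.6330, 5.0980]

Each diagonal entry of L is the vertex degree and each off-diagonal entry is -1 where an edge is present, 0 otherwise; in the order [1, 2, 3, 4, 5, 6, 7, 8, 9] the diagonal is [2, 2, 4, 1, 1, 1, 2, 2, 1]. L is symmetric positive semidefinite, so every eigenvalue is real and nonnegative. The largest eigenvalue, 5.0980, is at most the vertex count 9.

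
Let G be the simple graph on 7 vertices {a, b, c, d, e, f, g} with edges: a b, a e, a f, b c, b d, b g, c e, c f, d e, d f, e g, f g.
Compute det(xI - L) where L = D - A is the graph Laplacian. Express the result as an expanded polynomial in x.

x^7 - 24x^6 + 234x^5 - 1192x^4 + 3357x^3 - 4968x^2 + 3024x

Each diagonal entry of L is the vertex degree and each off-diagonal entry is -1 where an edge is present, 0 otherwise; in the order [a, b, c, d, e, f, g] the diagonal is [3, 4, 3, 3, 4, 4, 3]. Computing det(xI - L) by cofactor expansion (or equivalently via sum-over-permutations) gives x^7 - 24x^6 + 234x^5 - 1192x^4 + 3357x^3 - 4968x^2 + 3024x. The coefficient of x^6 equals -trace(L) = -24, matching the sum of degrees. The largest eigenvalue, 7, is at most the vertex count 7. There is one zero in the spectrum, matching the 1 component.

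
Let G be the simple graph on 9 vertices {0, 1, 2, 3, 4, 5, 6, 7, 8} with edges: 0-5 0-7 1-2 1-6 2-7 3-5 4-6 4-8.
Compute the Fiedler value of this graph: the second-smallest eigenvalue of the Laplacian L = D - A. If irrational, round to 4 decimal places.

0.1206

Each diagonal entry of L is the vertex degree and each off-diagonal entry is -1 where an edge is present, 0 otherwise; in the order [0, 1, 2, 3, 4, 5, 6, 7, 8] the diagonal is [2, 2, 2, 1, 2, 2, 2, 2, 1]. The smallest Laplacian eigenvalue is always 0. The next one, lambda_2 = 0.1206, measures how hard the graph is to disconnect: larger values mean better connectivity. By the matrix-tree theorem the graph has (1/9) * product of the nonzero eigenvalues = 1 spanning tree. There is one zero in the spectrum, matching the 1 component.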